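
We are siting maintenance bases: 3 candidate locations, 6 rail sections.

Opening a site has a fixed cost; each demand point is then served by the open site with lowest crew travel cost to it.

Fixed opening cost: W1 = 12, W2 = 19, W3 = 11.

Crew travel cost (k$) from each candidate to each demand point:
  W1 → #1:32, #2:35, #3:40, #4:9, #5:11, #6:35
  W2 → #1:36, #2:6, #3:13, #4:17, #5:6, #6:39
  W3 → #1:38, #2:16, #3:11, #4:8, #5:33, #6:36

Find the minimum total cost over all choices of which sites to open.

132

Open {W1, W2}: assign each demand point to its cheapest open site.
  #1→W1 32, #2→W2 6, #3→W2 13, #4→W1 9, #5→W2 6, #6→W1 35
  crew travel cost 101, fixed 31 → total 132.
Compare {W2, W3}: crew travel cost 103 + fixed 30 = 133.
Compare {W2}: crew travel cost 117 + fixed 19 = 136.
Compare {W1, W3}: crew travel cost 113 + fixed 23 = 136.
All other subsets cost ≥ 133. Minimum total cost: 132.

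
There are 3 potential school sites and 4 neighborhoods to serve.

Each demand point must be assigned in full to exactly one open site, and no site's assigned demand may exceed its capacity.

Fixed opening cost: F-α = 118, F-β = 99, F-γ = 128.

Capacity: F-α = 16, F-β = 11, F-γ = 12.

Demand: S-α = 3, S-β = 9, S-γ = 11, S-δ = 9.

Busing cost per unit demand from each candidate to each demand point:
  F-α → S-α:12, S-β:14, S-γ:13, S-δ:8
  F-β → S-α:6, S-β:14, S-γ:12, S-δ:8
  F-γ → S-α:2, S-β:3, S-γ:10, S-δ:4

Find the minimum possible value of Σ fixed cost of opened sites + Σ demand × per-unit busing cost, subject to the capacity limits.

Open {F-α, F-β, F-γ}; cheapest assignment that respects the capacities:
  F-α (cap 16, load 9): S-δ — cost 9×8 = 72
  F-β (cap 11, load 11): S-γ — cost 11×12 = 132
  F-γ (cap 12, load 12): S-α, S-β — cost 3×2 + 9×3 = 33
  Shipping 237, fixed 345 → total 582.
  Any other capacity-feasible assignment to {F-α, F-β, F-γ} ships for at least 237.
Total demand is 32 and no other set of sites has combined capacity ≥ 32, so {F-α, F-β, F-γ} is the only feasible choice of open sites. Minimum: 582.

582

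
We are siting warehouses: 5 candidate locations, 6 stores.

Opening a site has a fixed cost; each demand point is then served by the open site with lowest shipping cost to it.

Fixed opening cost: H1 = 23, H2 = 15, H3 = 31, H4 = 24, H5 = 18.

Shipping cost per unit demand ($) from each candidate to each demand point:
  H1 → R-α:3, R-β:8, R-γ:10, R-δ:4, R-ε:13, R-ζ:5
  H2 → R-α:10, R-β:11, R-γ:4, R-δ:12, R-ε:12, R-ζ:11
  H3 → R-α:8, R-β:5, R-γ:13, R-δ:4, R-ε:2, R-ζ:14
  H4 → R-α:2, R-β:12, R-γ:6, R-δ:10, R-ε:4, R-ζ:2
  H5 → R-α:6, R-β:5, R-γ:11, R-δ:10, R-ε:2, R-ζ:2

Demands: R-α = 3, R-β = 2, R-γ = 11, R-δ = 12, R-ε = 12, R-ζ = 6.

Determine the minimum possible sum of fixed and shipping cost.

203

Open {H1, H2, H5}: assign each demand point to its cheapest open site.
  R-α→H1 3×3=9, R-β→H5 2×5=10, R-γ→H2 11×4=44, R-δ→H1 12×4=48, R-ε→H5 12×2=24, R-ζ→H5 6×2=12
  shipping cost 147, fixed 56 → total 203.
Compare {H2, H3, H4}: shipping cost 144 + fixed 70 = 214.
Compare {H2, H3, H5}: shipping cost 156 + fixed 64 = 220.
Compare {H3, H4}: shipping cost 166 + fixed 55 = 221.
All other subsets cost ≥ 214. Minimum total cost: 203.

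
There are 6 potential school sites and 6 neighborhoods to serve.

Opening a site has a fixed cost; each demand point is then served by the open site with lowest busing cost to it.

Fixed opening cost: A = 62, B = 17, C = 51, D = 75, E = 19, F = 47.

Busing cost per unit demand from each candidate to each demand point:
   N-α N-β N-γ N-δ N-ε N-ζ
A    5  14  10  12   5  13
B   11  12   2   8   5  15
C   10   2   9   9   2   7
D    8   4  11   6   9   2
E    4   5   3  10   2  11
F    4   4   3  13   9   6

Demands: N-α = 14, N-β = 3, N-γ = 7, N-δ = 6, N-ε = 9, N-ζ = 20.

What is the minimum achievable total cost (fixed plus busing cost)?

Open {D, E}: assign each demand point to its cheapest open site.
  N-α→E 14×4=56, N-β→D 3×4=12, N-γ→E 7×3=21, N-δ→D 6×6=36, N-ε→E 9×2=18, N-ζ→D 20×2=40
  busing cost 183, fixed 94 → total 277.
Compare {B, D, E}: busing cost 176 + fixed 111 = 287.
Compare {C, D, E}: busing cost 177 + fixed 145 = 322.
Compare {D, E, F}: busing cost 183 + fixed 141 = 324.
All other subsets cost ≥ 287. Minimum total cost: 277.

277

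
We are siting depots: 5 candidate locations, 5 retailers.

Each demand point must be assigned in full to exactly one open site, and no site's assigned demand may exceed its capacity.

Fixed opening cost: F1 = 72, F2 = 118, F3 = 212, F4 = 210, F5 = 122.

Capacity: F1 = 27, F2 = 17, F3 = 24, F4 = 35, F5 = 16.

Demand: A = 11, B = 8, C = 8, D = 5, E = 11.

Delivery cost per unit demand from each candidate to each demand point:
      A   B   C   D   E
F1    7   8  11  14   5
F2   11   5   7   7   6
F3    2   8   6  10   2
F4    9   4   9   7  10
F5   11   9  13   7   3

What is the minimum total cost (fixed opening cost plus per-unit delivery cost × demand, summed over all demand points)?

Open {F1, F2}; cheapest assignment that respects the capacities:
  F1 (cap 27, load 27): A, D, E — cost 11×7 + 5×14 + 11×5 = 202
  F2 (cap 17, load 16): B, C — cost 8×5 + 8×7 = 96
  Shipping 298, fixed 190 → total 488.
  Any other capacity-feasible assignment to {F1, F2} ships for at least 298.
Compare {F1, F5}: its best feasible assignment gives total 491.
Compare {F1, F3}: its best feasible assignment gives total 523.
Every other set of open sites that can feasibly serve all demand totals ≥ 491 even under its best assignment. Minimum: 488.

488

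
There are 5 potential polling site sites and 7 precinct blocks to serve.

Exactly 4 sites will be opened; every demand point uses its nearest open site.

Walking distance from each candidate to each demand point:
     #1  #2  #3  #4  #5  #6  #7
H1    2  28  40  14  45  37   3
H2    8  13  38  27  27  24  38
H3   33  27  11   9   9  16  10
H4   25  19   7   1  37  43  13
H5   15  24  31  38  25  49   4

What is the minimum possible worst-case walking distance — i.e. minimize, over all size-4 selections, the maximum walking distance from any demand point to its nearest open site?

16

Open {H1, H2, H3, H4}.
  Farthest demand point is #6 at walking distance 16 (to H3); all others are ≤ 16.
With {H1, H2, H3, H5} the worst case is 16.
With {H2, H3, H4, H5} the worst case is 16.
No size-4 selection achieves below 16.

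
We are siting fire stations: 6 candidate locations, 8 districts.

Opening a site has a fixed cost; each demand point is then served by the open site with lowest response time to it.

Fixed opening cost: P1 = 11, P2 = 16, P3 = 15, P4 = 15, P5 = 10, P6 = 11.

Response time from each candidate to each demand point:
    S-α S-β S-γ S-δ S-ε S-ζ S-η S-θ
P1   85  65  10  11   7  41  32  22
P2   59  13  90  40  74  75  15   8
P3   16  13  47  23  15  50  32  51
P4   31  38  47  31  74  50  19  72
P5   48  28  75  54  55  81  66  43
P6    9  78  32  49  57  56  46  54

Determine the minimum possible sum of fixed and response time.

152

Open {P1, P2, P6}: assign each demand point to its cheapest open site.
  S-α→P6 9, S-β→P2 13, S-γ→P1 10, S-δ→P1 11, S-ε→P1 7, S-ζ→P1 41, S-η→P2 15, S-θ→P2 8
  response time 114, fixed 38 → total 152.
Compare {P1, P2, P5, P6}: response time 114 + fixed 48 = 162.
Compare {P1, P2, P3}: response time 121 + fixed 42 = 163.
Compare {P1, P2, P3, P6}: response time 114 + fixed 53 = 167.
All other subsets cost ≥ 162. Minimum total cost: 152.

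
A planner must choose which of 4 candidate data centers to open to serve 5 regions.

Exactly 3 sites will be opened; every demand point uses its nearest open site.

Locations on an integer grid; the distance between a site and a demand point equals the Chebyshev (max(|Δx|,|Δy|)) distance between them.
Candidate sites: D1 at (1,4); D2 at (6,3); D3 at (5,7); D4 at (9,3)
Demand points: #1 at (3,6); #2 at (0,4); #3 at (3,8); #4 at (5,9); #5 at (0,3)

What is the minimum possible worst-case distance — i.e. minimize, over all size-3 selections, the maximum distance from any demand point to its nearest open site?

2

Open {D1, D2, D3}.
  Farthest demand point is #1 at distance 2 (to D1); all others are ≤ 2.
With {D1, D3, D4} the worst case is 2.
With {D1, D2, D4} the worst case is 5.
No size-3 selection achieves below 2.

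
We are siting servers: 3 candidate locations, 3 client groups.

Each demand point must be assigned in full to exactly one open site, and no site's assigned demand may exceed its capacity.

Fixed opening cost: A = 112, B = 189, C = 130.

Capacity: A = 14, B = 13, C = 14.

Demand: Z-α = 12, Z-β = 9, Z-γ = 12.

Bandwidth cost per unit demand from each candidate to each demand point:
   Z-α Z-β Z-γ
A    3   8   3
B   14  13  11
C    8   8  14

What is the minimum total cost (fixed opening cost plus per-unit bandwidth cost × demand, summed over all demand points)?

671

Open {A, B, C}; cheapest assignment that respects the capacities:
  A (cap 14, load 12): Z-α — cost 12×3 = 36
  B (cap 13, load 12): Z-γ — cost 12×11 = 132
  C (cap 14, load 9): Z-β — cost 9×8 = 72
  Shipping 240, fixed 431 → total 671.
  Any other capacity-feasible assignment to {A, B, C} ships for at least 240.
Total demand is 33 and no other set of sites has combined capacity ≥ 33, so {A, B, C} is the only feasible choice of open sites. Minimum: 671.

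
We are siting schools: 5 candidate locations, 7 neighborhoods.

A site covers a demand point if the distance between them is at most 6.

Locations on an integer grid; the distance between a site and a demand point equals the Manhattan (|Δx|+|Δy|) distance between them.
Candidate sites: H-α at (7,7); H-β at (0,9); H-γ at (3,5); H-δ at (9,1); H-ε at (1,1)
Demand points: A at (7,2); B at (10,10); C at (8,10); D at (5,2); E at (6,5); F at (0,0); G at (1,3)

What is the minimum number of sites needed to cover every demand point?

Coverage sets (demand points within 6 of each site):
  H-α: {A, B, C, E}
  H-β: {}
  H-γ: {D, E, G}
  H-δ: {A, D}
  H-ε: {D, F, G}
No single site covers all 7 demand points.
But {H-α, H-ε} covers everything, so the minimum is 2.

2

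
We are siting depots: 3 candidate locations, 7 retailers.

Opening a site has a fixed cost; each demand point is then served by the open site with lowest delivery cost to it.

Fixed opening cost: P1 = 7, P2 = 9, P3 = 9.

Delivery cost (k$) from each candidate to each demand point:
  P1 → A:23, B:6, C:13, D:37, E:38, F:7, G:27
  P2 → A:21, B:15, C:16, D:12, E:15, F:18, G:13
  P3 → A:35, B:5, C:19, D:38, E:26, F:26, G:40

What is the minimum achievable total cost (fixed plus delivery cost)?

103

Open {P1, P2}: assign each demand point to its cheapest open site.
  A→P2 21, B→P1 6, C→P1 13, D→P2 12, E→P2 15, F→P1 7, G→P2 13
  delivery cost 87, fixed 16 → total 103.
Compare {P1, P2, P3}: delivery cost 86 + fixed 25 = 111.
Compare {P2, P3}: delivery cost 100 + fixed 18 = 118.
Compare {P2}: delivery cost 110 + fixed 9 = 119.
All other subsets cost ≥ 111. Minimum total cost: 103.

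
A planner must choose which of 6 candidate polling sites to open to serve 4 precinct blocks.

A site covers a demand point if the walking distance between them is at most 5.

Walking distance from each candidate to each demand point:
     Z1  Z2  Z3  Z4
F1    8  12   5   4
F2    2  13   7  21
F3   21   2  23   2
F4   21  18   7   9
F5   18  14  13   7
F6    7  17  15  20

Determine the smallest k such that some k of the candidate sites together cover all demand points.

3

Coverage sets (demand points within 5 of each site):
  F1: {Z3, Z4}
  F2: {Z1}
  F3: {Z2, Z4}
  F4: {}
  F5: {}
  F6: {}
No 2 sites suffice: every size-2 union leaves at least one demand point uncovered.
But {F1, F2, F3} covers everything, so the minimum is 3.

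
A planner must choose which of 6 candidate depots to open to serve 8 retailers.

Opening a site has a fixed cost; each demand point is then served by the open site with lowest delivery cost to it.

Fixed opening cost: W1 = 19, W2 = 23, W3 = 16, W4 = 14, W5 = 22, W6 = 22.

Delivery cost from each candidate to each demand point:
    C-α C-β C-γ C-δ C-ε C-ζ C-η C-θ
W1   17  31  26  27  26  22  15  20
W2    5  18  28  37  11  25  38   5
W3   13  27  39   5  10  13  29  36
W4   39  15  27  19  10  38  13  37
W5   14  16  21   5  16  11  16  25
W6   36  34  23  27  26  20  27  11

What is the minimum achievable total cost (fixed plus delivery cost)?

135

Open {W2, W5}: assign each demand point to its cheapest open site.
  C-α→W2 5, C-β→W5 16, C-γ→W5 21, C-δ→W5 5, C-ε→W2 11, C-ζ→W5 11, C-η→W5 16, C-θ→W2 5
  delivery cost 90, fixed 45 → total 135.
Compare {W2, W4, W5}: delivery cost 85 + fixed 59 = 144.
Compare {W5}: delivery cost 124 + fixed 22 = 146.
Compare {W2, W3, W4}: delivery cost 93 + fixed 53 = 146.
All other subsets cost ≥ 144. Minimum total cost: 135.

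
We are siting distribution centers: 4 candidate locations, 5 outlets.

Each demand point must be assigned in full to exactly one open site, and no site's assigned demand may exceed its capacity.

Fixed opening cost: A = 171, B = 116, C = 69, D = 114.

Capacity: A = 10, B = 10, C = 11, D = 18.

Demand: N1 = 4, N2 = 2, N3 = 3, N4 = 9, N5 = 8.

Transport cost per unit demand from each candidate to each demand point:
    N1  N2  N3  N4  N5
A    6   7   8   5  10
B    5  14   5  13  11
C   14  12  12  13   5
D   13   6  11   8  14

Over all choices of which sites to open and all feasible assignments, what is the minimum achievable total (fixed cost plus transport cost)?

Open {C, D}; cheapest assignment that respects the capacities:
  C (cap 11, load 8): N5 — cost 8×5 = 40
  D (cap 18, load 18): N1, N2, N3, N4 — cost 4×13 + 2×6 + 3×11 + 9×8 = 169
  Shipping 209, fixed 183 → total 392.
  Any other capacity-feasible assignment to {C, D} ships for at least 209.
Compare {B, C, D}: its best feasible assignment gives total 458.
Compare {B, D}: its best feasible assignment gives total 477.
Every other set of open sites that can feasibly serve all demand totals ≥ 458 even under its best assignment. Minimum: 392.

392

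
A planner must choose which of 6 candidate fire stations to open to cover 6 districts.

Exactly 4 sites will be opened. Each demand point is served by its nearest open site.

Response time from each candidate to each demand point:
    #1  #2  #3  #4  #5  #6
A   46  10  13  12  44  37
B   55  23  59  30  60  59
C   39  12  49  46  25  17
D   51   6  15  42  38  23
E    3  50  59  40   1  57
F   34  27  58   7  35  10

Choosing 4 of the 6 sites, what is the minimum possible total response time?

40

Open {A, D, E, F}.
  #1→E 3, #2→D 6, #3→A 13, #4→F 7, #5→E 1, #6→F 10  ⇒ total 40.
Compare {B, D, E, F}: total 42.
Compare {C, D, E, F}: total 42.
No size-4 selection does better; minimum is 40.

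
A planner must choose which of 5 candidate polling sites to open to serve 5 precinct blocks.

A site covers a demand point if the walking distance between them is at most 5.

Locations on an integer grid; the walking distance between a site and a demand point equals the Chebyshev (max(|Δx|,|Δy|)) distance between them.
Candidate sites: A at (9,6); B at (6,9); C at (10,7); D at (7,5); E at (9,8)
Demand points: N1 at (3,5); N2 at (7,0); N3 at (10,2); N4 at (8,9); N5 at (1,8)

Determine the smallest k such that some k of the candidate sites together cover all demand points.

Coverage sets (demand points within 5 of each site):
  A: {N3, N4}
  B: {N1, N4, N5}
  C: {N3, N4}
  D: {N1, N2, N3, N4}
  E: {N4}
No single site covers all 5 demand points.
But {B, D} covers everything, so the minimum is 2.

2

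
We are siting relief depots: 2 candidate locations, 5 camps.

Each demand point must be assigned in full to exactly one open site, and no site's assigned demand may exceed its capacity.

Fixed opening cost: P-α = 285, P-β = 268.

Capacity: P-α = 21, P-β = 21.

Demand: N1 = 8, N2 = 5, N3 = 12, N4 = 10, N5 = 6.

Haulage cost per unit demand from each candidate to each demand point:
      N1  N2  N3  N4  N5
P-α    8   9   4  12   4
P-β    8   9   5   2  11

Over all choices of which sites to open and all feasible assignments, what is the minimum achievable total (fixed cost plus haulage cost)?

796

Open {P-α, P-β}; cheapest assignment that respects the capacities:
  P-α (cap 21, load 20): N1, N3 — cost 8×8 + 12×4 = 112
  P-β (cap 21, load 21): N2, N4, N5 — cost 5×9 + 10×2 + 6×11 = 131
  Shipping 243, fixed 553 → total 796.
  Any other capacity-feasible assignment to {P-α, P-β} ships for at least 243.
Total demand is 41 and no other set of sites has combined capacity ≥ 41, so {P-α, P-β} is the only feasible choice of open sites. Minimum: 796.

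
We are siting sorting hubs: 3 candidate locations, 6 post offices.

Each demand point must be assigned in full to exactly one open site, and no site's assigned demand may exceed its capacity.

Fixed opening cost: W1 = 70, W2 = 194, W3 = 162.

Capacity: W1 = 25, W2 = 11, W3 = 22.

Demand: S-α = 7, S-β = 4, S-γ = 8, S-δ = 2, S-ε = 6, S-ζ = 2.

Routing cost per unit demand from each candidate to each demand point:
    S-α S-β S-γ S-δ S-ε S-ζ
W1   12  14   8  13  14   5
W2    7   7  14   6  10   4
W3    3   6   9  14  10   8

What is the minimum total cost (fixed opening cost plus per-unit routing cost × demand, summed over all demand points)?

437

Open {W1, W3}; cheapest assignment that respects the capacities:
  W1 (cap 25, load 12): S-γ, S-δ, S-ζ — cost 8×8 + 2×13 + 2×5 = 100
  W3 (cap 22, load 17): S-α, S-β, S-ε — cost 7×3 + 4×6 + 6×10 = 105
  Shipping 205, fixed 232 → total 437.
  Any other capacity-feasible assignment to {W1, W3} ships for at least 205.
Compare {W1, W2}: its best feasible assignment gives total 525.
Compare {W2, W3}: its best feasible assignment gives total 553.
Every other set of open sites that can feasibly serve all demand totals ≥ 525 even under its best assignment. Minimum: 437.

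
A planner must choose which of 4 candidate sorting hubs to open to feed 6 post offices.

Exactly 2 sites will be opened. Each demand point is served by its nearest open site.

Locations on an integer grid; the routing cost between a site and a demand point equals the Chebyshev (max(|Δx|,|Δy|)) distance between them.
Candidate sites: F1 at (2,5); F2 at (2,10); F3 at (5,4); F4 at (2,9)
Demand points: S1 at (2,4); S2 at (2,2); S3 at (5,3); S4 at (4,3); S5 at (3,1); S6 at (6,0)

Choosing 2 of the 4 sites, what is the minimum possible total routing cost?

Open {F1, F3}.
  S1→F1 1, S2→F1 3, S3→F3 1, S4→F3 1, S5→F3 3, S6→F3 4  ⇒ total 13.
Compare {F2, F3}: total 15.
Compare {F3, F4}: total 15.
No size-2 selection does better; minimum is 13.

13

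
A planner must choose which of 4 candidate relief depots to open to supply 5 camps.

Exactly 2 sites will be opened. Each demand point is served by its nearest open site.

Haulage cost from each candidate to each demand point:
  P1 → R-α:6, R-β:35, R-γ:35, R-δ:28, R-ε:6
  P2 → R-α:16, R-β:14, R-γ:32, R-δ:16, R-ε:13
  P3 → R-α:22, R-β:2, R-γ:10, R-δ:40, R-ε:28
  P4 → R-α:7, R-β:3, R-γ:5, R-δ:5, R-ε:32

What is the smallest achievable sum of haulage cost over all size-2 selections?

Open {P1, P4}.
  R-α→P1 6, R-β→P4 3, R-γ→P4 5, R-δ→P4 5, R-ε→P1 6  ⇒ total 25.
Compare {P2, P4}: total 33.
Compare {P3, P4}: total 47.
No size-2 selection does better; minimum is 25.

25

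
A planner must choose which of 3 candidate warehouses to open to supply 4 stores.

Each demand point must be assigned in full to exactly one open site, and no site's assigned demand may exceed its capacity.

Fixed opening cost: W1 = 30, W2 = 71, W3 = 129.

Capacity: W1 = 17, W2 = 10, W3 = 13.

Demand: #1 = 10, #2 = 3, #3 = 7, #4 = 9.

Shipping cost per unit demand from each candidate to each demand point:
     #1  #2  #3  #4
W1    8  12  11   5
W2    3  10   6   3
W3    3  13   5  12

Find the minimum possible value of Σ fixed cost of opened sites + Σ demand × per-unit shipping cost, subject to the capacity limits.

Open {W1, W3}; cheapest assignment that respects the capacities:
  W1 (cap 17, load 16): #3, #4 — cost 7×11 + 9×5 = 122
  W3 (cap 13, load 13): #1, #2 — cost 10×3 + 3×13 = 69
  Shipping 191, fixed 159 → total 350.
  Any other capacity-feasible assignment to {W1, W3} ships for at least 191.
Compare {W1, W2, W3}: its best feasible assignment gives total 376.
Every other set of open sites that can feasibly serve all demand totals ≥ 376 even under its best assignment. Minimum: 350.

350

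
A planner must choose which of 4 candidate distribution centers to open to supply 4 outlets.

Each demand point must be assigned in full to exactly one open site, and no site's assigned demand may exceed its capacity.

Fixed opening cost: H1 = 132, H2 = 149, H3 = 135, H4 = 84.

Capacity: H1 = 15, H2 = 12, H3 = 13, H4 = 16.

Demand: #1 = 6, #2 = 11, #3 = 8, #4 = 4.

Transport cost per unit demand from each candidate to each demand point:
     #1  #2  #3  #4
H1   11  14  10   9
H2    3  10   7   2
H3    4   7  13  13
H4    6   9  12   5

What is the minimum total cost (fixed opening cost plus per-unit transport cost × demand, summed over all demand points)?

Open {H1, H4}; cheapest assignment that respects the capacities:
  H1 (cap 15, load 14): #1, #3 — cost 6×11 + 8×10 = 146
  H4 (cap 16, load 15): #2, #4 — cost 11×9 + 4×5 = 119
  Shipping 265, fixed 216 → total 481.
  Any other capacity-feasible assignment to {H1, H4} ships for at least 265.
Compare {H2, H3, H4}: its best feasible assignment gives total 545.
Compare {H1, H3, H4}: its best feasible assignment gives total 564.
Every other set of open sites that can feasibly serve all demand totals ≥ 545 even under its best assignment. Minimum: 481.

481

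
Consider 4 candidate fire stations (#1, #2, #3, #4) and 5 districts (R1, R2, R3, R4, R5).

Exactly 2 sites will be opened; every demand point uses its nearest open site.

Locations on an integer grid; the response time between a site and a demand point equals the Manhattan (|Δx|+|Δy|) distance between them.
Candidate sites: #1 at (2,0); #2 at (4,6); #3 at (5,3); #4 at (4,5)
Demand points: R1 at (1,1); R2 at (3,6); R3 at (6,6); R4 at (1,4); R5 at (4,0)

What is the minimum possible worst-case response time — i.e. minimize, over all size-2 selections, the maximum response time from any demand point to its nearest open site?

Open {#1, #4}.
  Farthest demand point is R4 at response time 4 (to #4); all others are ≤ 4.
With {#1, #2} the worst case is 5.
With {#1, #3} the worst case is 5.
No size-2 selection achieves below 4.

4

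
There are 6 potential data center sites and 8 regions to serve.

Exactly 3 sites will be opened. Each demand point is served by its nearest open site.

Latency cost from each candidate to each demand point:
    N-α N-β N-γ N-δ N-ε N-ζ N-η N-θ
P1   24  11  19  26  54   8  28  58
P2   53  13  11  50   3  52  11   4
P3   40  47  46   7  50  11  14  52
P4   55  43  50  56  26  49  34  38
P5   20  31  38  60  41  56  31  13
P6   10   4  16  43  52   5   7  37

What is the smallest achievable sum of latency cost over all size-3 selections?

Open {P2, P3, P6}.
  N-α→P6 10, N-β→P6 4, N-γ→P2 11, N-δ→P3 7, N-ε→P2 3, N-ζ→P6 5, N-η→P6 7, N-θ→P2 4  ⇒ total 51.
Compare {P1, P2, P6}: total 70.
Compare {P1, P2, P3}: total 79.
No size-3 selection does better; minimum is 51.

51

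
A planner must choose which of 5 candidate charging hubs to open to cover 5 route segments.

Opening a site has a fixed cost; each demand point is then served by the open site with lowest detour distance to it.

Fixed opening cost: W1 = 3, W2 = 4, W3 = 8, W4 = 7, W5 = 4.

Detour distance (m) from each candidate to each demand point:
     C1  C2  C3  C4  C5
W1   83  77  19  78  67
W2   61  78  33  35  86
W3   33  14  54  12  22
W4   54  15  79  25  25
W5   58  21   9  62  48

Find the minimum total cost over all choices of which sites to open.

Open {W3, W5}: assign each demand point to its cheapest open site.
  C1→W3 33, C2→W3 14, C3→W5 9, C4→W3 12, C5→W3 22
  detour distance 90, fixed 12 → total 102.
Compare {W1, W3, W5}: detour distance 90 + fixed 15 = 105.
Compare {W2, W3, W5}: detour distance 90 + fixed 16 = 106.
Compare {W3, W4, W5}: detour distance 90 + fixed 19 = 109.
All other subsets cost ≥ 105. Minimum total cost: 102.

102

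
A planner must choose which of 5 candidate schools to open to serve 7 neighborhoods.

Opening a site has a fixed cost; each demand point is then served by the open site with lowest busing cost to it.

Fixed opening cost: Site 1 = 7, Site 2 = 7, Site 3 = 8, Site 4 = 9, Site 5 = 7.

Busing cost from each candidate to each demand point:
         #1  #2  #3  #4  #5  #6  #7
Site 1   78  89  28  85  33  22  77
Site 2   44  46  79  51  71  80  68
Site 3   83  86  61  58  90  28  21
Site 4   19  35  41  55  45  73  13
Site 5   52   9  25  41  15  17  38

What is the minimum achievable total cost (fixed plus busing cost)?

155

Open {Site 4, Site 5}: assign each demand point to its cheapest open site.
  #1→Site 4 19, #2→Site 5 9, #3→Site 5 25, #4→Site 5 41, #5→Site 5 15, #6→Site 5 17, #7→Site 4 13
  busing cost 139, fixed 16 → total 155.
Compare {Site 1, Site 4, Site 5}: busing cost 139 + fixed 23 = 162.
Compare {Site 2, Site 4, Site 5}: busing cost 139 + fixed 23 = 162.
Compare {Site 3, Site 4, Site 5}: busing cost 139 + fixed 24 = 163.
All other subsets cost ≥ 162. Minimum total cost: 155.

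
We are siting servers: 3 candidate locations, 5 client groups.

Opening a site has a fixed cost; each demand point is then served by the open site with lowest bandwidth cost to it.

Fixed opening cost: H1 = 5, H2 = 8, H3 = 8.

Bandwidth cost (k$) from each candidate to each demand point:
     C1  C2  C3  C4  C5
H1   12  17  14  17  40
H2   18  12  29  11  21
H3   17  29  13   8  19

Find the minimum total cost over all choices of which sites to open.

82

Open {H1, H3}: assign each demand point to its cheapest open site.
  C1→H1 12, C2→H1 17, C3→H3 13, C4→H3 8, C5→H3 19
  bandwidth cost 69, fixed 13 → total 82.
Compare {H1, H2}: bandwidth cost 70 + fixed 13 = 83.
Compare {H2, H3}: bandwidth cost 69 + fixed 16 = 85.
Compare {H1, H2, H3}: bandwidth cost 64 + fixed 21 = 85.
All other subsets cost ≥ 83. Minimum total cost: 82.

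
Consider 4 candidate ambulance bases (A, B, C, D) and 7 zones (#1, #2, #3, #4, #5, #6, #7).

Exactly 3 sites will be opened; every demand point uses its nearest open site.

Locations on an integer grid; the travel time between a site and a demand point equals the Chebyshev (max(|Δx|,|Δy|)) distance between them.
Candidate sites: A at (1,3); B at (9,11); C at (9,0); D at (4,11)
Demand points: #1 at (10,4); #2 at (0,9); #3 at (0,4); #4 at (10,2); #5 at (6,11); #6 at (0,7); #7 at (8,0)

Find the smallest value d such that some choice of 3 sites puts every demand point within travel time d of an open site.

Open {A, C, D}.
  Farthest demand point is #1 at travel time 4 (to C); all others are ≤ 4.
With {A, B, C} the worst case is 6.
With {B, C, D} the worst case is 7.
No size-3 selection achieves below 4.

4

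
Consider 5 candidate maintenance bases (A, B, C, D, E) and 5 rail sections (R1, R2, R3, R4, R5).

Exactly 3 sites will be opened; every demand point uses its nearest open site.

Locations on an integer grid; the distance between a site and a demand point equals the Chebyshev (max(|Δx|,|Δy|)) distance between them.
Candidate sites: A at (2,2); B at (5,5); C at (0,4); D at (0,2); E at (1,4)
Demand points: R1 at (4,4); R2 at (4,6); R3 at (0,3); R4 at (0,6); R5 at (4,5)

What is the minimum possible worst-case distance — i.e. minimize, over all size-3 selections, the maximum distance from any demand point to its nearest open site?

Open {A, B, C}.
  Farthest demand point is R4 at distance 2 (to C); all others are ≤ 2.
With {A, B, E} the worst case is 2.
With {B, C, D} the worst case is 2.
No size-3 selection achieves below 2.

2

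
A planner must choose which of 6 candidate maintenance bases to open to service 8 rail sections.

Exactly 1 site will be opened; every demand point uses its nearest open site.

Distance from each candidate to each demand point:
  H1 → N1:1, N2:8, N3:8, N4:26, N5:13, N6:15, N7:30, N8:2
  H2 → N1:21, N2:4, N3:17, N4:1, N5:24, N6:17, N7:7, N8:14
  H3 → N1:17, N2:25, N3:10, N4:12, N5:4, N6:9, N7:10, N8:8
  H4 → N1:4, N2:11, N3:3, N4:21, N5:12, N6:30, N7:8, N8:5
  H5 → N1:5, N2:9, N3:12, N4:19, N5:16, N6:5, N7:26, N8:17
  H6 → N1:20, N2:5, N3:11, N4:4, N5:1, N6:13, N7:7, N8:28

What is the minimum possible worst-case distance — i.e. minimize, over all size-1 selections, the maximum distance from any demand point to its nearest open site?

Open {H2}.
  Farthest demand point is N5 at distance 24 (to H2); all others are ≤ 24.
With {H3} the worst case is 25.
With {H5} the worst case is 26.
No size-1 selection achieves below 24.

24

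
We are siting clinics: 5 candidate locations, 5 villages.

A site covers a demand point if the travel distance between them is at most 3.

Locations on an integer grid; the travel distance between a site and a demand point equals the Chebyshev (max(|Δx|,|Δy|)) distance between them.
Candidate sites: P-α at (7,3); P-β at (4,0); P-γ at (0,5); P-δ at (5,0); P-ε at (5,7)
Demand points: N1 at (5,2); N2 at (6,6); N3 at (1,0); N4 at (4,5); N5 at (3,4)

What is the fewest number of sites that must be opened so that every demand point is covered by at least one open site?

Coverage sets (demand points within 3 of each site):
  P-α: {N1, N2, N4}
  P-β: {N1, N3}
  P-γ: {N5}
  P-δ: {N1}
  P-ε: {N2, N4, N5}
No single site covers all 5 demand points.
But {P-β, P-ε} covers everything, so the minimum is 2.

2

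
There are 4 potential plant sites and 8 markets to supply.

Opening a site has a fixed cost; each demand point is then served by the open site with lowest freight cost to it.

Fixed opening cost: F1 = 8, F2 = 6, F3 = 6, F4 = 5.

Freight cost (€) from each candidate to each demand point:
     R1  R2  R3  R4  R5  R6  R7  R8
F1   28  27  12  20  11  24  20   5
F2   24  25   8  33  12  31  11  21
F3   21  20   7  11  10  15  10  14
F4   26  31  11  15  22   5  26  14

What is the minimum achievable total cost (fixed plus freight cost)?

108

Open {F1, F3, F4}: assign each demand point to its cheapest open site.
  R1→F3 21, R2→F3 20, R3→F3 7, R4→F3 11, R5→F3 10, R6→F4 5, R7→F3 10, R8→F1 5
  freight cost 89, fixed 19 → total 108.
Compare {F3, F4}: freight cost 98 + fixed 11 = 109.
Compare {F1, F3}: freight cost 99 + fixed 14 = 113.
Compare {F3}: freight cost 108 + fixed 6 = 114.
All other subsets cost ≥ 109. Minimum total cost: 108.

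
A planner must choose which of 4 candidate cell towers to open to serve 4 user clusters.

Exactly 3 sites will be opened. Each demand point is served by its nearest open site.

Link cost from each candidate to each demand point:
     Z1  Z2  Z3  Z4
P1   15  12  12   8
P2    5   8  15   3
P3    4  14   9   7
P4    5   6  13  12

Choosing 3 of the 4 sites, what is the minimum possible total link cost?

Open {P2, P3, P4}.
  Z1→P3 4, Z2→P4 6, Z3→P3 9, Z4→P2 3  ⇒ total 22.
Compare {P1, P2, P3}: total 24.
Compare {P1, P2, P4}: total 26.
No size-3 selection does better; minimum is 22.

22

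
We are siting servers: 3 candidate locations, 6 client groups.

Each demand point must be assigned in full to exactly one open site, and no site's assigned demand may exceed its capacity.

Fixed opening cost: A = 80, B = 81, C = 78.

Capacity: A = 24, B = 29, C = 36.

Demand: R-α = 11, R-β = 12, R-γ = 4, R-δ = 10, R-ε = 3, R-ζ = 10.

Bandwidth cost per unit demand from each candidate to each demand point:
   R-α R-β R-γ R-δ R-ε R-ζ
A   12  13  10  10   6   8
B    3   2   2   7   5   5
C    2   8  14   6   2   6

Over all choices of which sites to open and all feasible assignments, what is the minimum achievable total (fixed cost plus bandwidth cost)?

Open {B, C}; cheapest assignment that respects the capacities:
  B (cap 29, load 26): R-β, R-γ, R-ζ — cost 12×2 + 4×2 + 10×5 = 82
  C (cap 36, load 24): R-α, R-δ, R-ε — cost 11×2 + 10×6 + 3×2 = 88
  Shipping 170, fixed 159 → total 329.
  Any other capacity-feasible assignment to {B, C} ships for at least 170.
Compare {A, B, C}: its best feasible assignment gives total 409.
Compare {A, B}: its best feasible assignment gives total 424.
Every other set of open sites that can feasibly serve all demand totals ≥ 409 even under its best assignment. Minimum: 329.

329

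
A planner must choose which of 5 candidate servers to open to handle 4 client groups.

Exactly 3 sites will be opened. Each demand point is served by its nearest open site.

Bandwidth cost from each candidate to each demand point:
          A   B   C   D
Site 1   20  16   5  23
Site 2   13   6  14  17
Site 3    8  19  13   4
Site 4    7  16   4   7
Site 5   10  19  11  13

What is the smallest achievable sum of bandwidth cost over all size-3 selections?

21

Open {Site 2, Site 3, Site 4}.
  A→Site 4 7, B→Site 2 6, C→Site 4 4, D→Site 3 4  ⇒ total 21.
Compare {Site 1, Site 2, Site 3}: total 23.
Compare {Site 1, Site 2, Site 4}: total 24.
No size-3 selection does better; minimum is 21.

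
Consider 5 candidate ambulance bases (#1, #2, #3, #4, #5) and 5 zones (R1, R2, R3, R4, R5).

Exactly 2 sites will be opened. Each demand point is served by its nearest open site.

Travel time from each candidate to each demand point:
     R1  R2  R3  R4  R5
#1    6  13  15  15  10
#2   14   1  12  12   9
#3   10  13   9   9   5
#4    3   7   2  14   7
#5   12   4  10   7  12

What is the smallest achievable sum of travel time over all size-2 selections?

23

Open {#4, #5}.
  R1→#4 3, R2→#5 4, R3→#4 2, R4→#5 7, R5→#4 7  ⇒ total 23.
Compare {#2, #4}: total 25.
Compare {#3, #4}: total 26.
No size-2 selection does better; minimum is 23.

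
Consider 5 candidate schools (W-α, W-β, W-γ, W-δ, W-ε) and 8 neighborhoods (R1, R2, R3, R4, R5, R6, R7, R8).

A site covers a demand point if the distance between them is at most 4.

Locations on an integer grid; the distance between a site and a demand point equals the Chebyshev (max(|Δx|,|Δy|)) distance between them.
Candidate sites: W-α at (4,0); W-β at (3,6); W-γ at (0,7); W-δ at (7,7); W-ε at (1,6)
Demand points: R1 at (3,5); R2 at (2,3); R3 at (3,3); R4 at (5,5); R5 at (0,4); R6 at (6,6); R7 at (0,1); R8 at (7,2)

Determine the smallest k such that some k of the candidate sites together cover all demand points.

2

Coverage sets (demand points within 4 of each site):
  W-α: {R2, R3, R5, R7, R8}
  W-β: {R1, R2, R3, R4, R5, R6, R8}
  W-γ: {R1, R2, R3, R5}
  W-δ: {R1, R3, R4, R6}
  W-ε: {R1, R2, R3, R4, R5}
No single site covers all 8 demand points.
But {W-α, W-β} covers everything, so the minimum is 2.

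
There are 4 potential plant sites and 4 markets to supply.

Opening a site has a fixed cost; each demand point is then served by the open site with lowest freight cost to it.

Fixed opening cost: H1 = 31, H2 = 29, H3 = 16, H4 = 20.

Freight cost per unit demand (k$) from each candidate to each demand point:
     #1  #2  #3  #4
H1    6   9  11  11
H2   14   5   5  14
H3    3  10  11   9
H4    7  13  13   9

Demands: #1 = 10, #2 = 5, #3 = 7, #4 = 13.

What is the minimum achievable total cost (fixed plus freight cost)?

Open {H2, H3}: assign each demand point to its cheapest open site.
  #1→H3 10×3=30, #2→H2 5×5=25, #3→H2 7×5=35, #4→H3 13×9=117
  freight cost 207, fixed 45 → total 252.
Compare {H2, H3, H4}: freight cost 207 + fixed 65 = 272.
Compare {H1, H2, H3}: freight cost 207 + fixed 76 = 283.
Compare {H3}: freight cost 274 + fixed 16 = 290.
All other subsets cost ≥ 272. Minimum total cost: 252.

252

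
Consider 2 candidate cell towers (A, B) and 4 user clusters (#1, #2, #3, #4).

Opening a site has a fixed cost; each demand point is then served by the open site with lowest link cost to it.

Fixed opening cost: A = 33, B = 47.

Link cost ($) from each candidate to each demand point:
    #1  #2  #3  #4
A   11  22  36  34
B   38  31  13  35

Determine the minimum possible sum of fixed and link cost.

136

Open {A}: assign each demand point to its cheapest open site.
  #1→A 11, #2→A 22, #3→A 36, #4→A 34
  link cost 103, fixed 33 → total 136.
Compare {A, B}: link cost 80 + fixed 80 = 160.
Compare {B}: link cost 117 + fixed 47 = 164.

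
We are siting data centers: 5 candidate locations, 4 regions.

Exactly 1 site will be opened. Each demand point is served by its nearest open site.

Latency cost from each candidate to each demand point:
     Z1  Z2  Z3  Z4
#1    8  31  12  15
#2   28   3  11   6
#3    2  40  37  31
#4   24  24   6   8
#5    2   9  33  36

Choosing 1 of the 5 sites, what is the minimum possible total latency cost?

48

Open {#2}.
  Z1→#2 28, Z2→#2 3, Z3→#2 11, Z4→#2 6  ⇒ total 48.
Compare {#4}: total 62.
Compare {#1}: total 66.
No size-1 selection does better; minimum is 48.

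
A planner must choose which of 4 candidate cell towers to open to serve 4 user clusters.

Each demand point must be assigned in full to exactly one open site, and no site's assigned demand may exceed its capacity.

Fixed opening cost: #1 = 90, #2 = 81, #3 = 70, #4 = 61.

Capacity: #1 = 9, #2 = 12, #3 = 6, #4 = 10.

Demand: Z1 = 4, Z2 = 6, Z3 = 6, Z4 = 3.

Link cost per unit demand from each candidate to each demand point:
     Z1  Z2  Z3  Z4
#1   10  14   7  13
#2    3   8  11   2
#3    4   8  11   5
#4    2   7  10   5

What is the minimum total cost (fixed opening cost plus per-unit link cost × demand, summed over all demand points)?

264

Open {#2, #4}; cheapest assignment that respects the capacities:
  #2 (cap 12, load 9): Z3, Z4 — cost 6×11 + 3×2 = 72
  #4 (cap 10, load 10): Z1, Z2 — cost 4×2 + 6×7 = 50
  Shipping 122, fixed 142 → total 264.
  Any other capacity-feasible assignment to {#2, #4} ships for at least 122.
Compare {#1, #4}: its best feasible assignment gives total 282.
Compare {#1, #2}: its best feasible assignment gives total 312.
Every other set of open sites that can feasibly serve all demand totals ≥ 282 even under its best assignment. Minimum: 264.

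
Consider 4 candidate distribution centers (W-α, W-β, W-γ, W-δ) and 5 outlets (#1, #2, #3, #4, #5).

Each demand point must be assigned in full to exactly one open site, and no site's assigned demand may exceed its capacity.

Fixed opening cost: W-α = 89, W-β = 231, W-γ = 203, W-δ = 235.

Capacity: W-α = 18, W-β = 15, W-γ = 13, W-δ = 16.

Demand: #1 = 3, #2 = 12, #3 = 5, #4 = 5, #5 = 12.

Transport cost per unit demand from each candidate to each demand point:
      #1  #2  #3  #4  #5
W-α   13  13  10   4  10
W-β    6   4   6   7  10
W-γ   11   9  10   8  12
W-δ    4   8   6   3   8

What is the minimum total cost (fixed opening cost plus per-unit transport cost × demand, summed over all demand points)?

Open {W-α, W-β, W-γ}; cheapest assignment that respects the capacities:
  W-α (cap 18, load 17): #4, #5 — cost 5×4 + 12×10 = 140
  W-β (cap 15, load 15): #1, #2 — cost 3×6 + 12×4 = 66
  W-γ (cap 13, load 5): #3 — cost 5×10 = 50
  Shipping 256, fixed 523 → total 779.
  Any other capacity-feasible assignment to {W-α, W-β, W-γ} ships for at least 256.
Compare {W-α, W-β, W-δ}: its best feasible assignment gives total 780.
Compare {W-α, W-γ, W-δ}: its best feasible assignment gives total 812.
Every other set of open sites that can feasibly serve all demand totals ≥ 780 even under its best assignment. Minimum: 779.

779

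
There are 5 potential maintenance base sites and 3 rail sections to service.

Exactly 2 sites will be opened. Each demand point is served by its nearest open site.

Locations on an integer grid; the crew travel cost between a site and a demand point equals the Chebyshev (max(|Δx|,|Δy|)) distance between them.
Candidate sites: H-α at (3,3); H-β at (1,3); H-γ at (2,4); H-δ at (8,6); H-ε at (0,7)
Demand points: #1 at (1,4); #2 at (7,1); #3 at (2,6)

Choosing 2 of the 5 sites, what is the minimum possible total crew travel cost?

Open {H-α, H-γ}.
  #1→H-γ 1, #2→H-α 4, #3→H-γ 2  ⇒ total 7.
Compare {H-α, H-β}: total 8.
Compare {H-α, H-ε}: total 8.
No size-2 selection does better; minimum is 7.

7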